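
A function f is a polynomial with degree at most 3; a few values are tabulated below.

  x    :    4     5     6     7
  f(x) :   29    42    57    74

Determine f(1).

Write f(x) = ax³ + bx² + cx + d; the 4 given values yield a linear system in the 4 coefficients.
Solving, the leading coefficient vanishes, and f(x) = x² + 4x - 3.
Then f(1) = 2.

2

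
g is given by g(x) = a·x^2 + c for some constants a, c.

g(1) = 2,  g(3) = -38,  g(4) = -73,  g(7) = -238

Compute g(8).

From g(1) = 2 and g(3) = -38: 1a + c = 2 and 9a + c = -38.
Subtracting: 8a = -40, so a = -5; then c = 2 − (-5)·1 = 7.
So g(x) = -5x² + 7, and g(8) = -313.

-313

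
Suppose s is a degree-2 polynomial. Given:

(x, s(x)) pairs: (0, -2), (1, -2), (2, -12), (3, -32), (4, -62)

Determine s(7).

-212

First differences: 0, -10, -20, -30. Second differences: -10, -10, -10.
Level-2 differences are constant, so s has degree 2.
Fitting a degree-2 polynomial gives s(x) = -5x² + 5x - 2.
Then s(7) = -212.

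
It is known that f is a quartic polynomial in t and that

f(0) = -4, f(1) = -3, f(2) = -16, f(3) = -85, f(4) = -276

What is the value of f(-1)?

Write f(t) = at^4 + bt³ + ct² + dt + e; the 5 given values yield a linear system in the 5 coefficients.
Solving, f(t) = -t^4 - t³ + 3t² - 4.
Then f(-1) = -1.

-1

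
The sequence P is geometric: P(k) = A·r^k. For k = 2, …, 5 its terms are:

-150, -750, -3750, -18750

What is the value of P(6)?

-93750

Consecutive ratio: -750/(-150) = 5, and -3750/(-750) = 5, so r = 5.
Then A·5^2 = -150 gives A = -6, and P(k) = -6·5^k.
P(6) = -6·5^6 = -93750.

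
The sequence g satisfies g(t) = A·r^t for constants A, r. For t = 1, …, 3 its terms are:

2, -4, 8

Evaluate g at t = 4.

-16

Consecutive ratio: -4/2 = -2, and 8/(-4) = -2, so r = -2.
Then A·(-2)^1 = 2 gives A = -1, and g(t) = -1·(-2)^t.
g(4) = -1·(-2)^4 = -16.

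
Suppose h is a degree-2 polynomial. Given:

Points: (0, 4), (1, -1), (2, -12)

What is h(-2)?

-4

Write h(t) = at² + bt + c; the 3 given values yield a linear system in the 3 coefficients.
Solving, h(t) = -3t² - 2t + 4.
Then h(-2) = -4.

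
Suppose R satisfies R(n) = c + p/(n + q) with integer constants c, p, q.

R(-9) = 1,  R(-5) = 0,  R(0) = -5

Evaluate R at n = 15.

(R(n) − c)(n + q) = p for each data point; the three points give a linear system in c and q, then p follows.
Solving: c = 3, q = -3, p = 24, so R(n) = 3 + 24/(n − 3).
Then R(15) = 3 + 24/12 = 5.

5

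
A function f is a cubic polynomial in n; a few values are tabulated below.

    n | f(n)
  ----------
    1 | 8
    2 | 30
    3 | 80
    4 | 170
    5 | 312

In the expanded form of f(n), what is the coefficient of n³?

First differences: 22, 50, 90, 142. Second differences: 28, 40, 52. Third differences: 12, 12.
Level-3 differences are constant, so f has degree 3.
Fitting a degree-3 polynomial gives f(n) = 2n³ + 2n² + 2n + 2.
The coefficient of n³ is 2.

2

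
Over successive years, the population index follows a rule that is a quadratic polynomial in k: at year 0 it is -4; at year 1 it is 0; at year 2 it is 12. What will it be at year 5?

96

Write the value at k as Q(k).
Write Q(k) = ak² + bk + c; the 3 given values yield a linear system in the 3 coefficients.
Solving, Q(k) = 4k² - 4.
Then Q(5) = 96.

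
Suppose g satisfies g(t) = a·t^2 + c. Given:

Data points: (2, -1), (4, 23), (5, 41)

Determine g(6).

From g(2) = -1 and g(4) = 23: 4a + c = -1 and 16a + c = 23.
Subtracting: 12a = 24, so a = 2; then c = -1 − 2·4 = -9.
So g(t) = 2t² − 9, and g(6) = 63.

63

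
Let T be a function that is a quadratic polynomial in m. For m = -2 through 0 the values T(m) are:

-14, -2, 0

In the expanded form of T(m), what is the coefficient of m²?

Write T(m) = am² + bm + c; the 3 given values yield a linear system in the 3 coefficients.
Solving, T(m) = -5m² - 3m.
The coefficient of m² is -5.

-5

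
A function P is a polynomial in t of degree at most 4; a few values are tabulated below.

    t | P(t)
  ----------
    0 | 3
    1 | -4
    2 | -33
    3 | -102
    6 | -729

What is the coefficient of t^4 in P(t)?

Write P(t) = at^4 + bt³ + ct² + dt + e; the 5 given values yield a linear system in the 5 coefficients.
Solving, the leading coefficient vanishes, and P(t) = -3t³ - 2t² - 2t + 3.
The coefficient of t^4 is 0.

0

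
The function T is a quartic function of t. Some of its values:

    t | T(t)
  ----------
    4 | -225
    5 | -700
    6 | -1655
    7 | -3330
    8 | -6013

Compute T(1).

Write T(t) = at^4 + bt³ + ct² + dt + e; the 5 given values yield a linear system in the 5 coefficients.
Solving, T(t) = -2t^4 + 4t³ + 2t² + t - 5.
Then T(1) = 0.

0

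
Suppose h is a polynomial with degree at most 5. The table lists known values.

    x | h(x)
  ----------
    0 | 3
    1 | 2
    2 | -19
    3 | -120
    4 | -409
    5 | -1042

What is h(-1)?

First differences: -1, -21, -101, -289, -633. Second differences: -20, -80, -188, -344. Third differences: -60, -108, -156. Fourth differences: -48, -48.
Level-4 differences are constant, so h has degree 4.
Fitting a degree-4 polynomial gives h(x) = -2x^4 + 2x³ - 2x² + x + 3.
Then h(-1) = -4.

-4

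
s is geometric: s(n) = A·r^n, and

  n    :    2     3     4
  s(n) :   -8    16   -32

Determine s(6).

Consecutive ratio: 16/(-8) = -2, and -32/16 = -2, so r = -2.
Then A·(-2)^2 = -8 gives A = -2, and s(n) = -2·(-2)^n.
s(6) = -2·(-2)^6 = -128.

-128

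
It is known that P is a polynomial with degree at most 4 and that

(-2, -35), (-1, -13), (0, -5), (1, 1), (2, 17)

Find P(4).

First differences: 22, 8, 6, 16. Second differences: -14, -2, 10. Third differences: 12, 12.
Level-3 differences are constant, so P has degree 3.
Fitting a degree-3 polynomial gives P(k) = 2k³ - k² + 5k - 5.
Then P(4) = 127.

127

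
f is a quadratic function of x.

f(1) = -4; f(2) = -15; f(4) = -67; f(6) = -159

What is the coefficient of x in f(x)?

Write f(x) = ax² + bx + c; the 4 given values yield a linear system in the 3 coefficients.
Solving, f(x) = -5x² + 4x - 3.
The coefficient of x is 4.

4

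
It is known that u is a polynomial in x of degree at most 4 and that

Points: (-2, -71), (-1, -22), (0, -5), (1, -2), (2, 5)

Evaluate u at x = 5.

First differences: 49, 17, 3, 7. Second differences: -32, -14, 4. Third differences: 18, 18.
Level-3 differences are constant, so u has degree 3.
Fitting a degree-3 polynomial gives u(x) = 3x³ - 7x² + 7x - 5.
Then u(5) = 230.

230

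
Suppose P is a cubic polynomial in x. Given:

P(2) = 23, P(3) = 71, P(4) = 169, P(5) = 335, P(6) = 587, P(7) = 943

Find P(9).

First differences: 48, 98, 166, 252, 356. Second differences: 50, 68, 86, 104. Third differences: 18, 18, 18.
Level-3 differences are constant, so P has degree 3.
Fitting a degree-3 polynomial gives P(x) = 3x³ - 2x² + x + 5.
Then P(9) = 2039.

2039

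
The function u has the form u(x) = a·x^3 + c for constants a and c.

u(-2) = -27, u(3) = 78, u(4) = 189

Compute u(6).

645

From u(-2) = -27 and u(3) = 78: -8a + c = -27 and 27a + c = 78.
Subtracting: 35a = 105, so a = 3; then c = -27 − 3·(-8) = -3.
So u(x) = 3x³ − 3, and u(6) = 645.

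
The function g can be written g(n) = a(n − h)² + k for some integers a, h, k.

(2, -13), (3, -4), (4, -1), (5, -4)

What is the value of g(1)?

First differences 9, 3, -3; second difference -6 = 2a, so a = -3.
Expanding, the n-coefficient is −2ah = 6h; matching it to the data gives h = 4, and then k = -1.
So g(n) = -3(n − 4)² − 1.
g(1) = -3·(-3)² − 1 = -28.

-28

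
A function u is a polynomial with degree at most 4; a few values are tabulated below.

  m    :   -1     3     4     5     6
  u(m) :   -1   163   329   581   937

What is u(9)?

Write u(m) = am^4 + bm³ + cm² + dm + e; the 5 given values yield a linear system in the 5 coefficients.
Solving, the leading coefficient vanishes, and u(m) = 3m³ + 7m² + 6m + 1.
Then u(9) = 2809.

2809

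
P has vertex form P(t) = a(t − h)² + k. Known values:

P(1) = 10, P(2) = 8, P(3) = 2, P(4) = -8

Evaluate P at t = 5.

-22

First differences -2, -6, -10; second difference -4 = 2a, so a = -2.
Expanding, the t-coefficient is −2ah = 4h; matching it to the data gives h = 1, and then k = 10.
So P(t) = -2(t − 1)² + 10.
P(5) = -2·4² + 10 = -22.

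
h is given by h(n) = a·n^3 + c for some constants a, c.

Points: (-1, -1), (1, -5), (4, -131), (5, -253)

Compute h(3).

-57

From h(-1) = -1 and h(1) = -5: -1a + c = -1 and 1a + c = -5.
Subtracting: 2a = -4, so a = -2; then c = -1 − (-2)·(-1) = -3.
So h(n) = -2n³ − 3, and h(3) = -57.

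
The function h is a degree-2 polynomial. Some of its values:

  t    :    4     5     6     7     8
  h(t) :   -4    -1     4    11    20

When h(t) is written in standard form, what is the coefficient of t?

-6

First differences: 3, 5, 7, 9. Second differences: 2, 2, 2.
Level-2 differences are constant, so h has degree 2.
Fitting a degree-2 polynomial gives h(t) = t² - 6t + 4.
The coefficient of t is -6.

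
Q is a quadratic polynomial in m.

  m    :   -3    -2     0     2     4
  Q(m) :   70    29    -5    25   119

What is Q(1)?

Write Q(m) = am² + bm + c; the 5 given values yield a linear system in the 3 coefficients.
Solving, Q(m) = 8m² - m - 5.
Then Q(1) = 2.

2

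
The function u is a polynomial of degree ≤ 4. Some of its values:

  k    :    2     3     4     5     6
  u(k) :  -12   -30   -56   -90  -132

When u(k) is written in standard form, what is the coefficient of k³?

Write u(k) = ak^4 + bk³ + ck² + dk + e; the 5 given values yield a linear system in the 5 coefficients.
Solving, the top 2 coefficients vanish, and u(k) = -4k² + 2k.
The coefficient of k³ is 0.

0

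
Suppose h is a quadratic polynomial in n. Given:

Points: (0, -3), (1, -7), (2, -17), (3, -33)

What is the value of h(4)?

-55

Write h(n) = an² + bn + c; the 4 given values yield a linear system in the 3 coefficients.
Solving, h(n) = -3n² - n - 3.
Then h(4) = -55.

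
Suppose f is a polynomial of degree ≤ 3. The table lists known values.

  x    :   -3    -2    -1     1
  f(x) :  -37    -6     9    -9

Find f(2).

-42

Write f(x) = ax³ + bx² + cx + d; the 4 given values yield a linear system in the 4 coefficients.
Solving, the leading coefficient vanishes, and f(x) = -8x² - 9x + 8.
Then f(2) = -42.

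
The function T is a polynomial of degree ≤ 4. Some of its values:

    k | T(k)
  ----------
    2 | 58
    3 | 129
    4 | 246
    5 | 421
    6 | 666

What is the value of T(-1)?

First differences: 71, 117, 175, 245. Second differences: 46, 58, 70. Third differences: 12, 12.
Level-3 differences are constant, so T has degree 3.
Fitting a degree-3 polynomial gives T(k) = 2k³ + 5k² + 8k + 6.
Then T(-1) = 1.

1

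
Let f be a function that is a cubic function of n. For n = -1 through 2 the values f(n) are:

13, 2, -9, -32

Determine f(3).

Write f(n) = an³ + bn² + cn + d; the 4 given values yield a linear system in the 4 coefficients.
Solving, f(n) = -2n³ - 9n + 2.
Then f(3) = -79.

-79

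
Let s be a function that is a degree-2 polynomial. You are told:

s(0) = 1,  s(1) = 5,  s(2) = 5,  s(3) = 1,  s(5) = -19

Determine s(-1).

-7

Write s(m) = am² + bm + c; the 5 given values yield a linear system in the 3 coefficients.
Solving, s(m) = -2m² + 6m + 1.
Then s(-1) = -7.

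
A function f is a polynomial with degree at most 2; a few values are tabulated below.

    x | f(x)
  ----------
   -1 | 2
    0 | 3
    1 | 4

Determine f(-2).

1

Write f(x) = ax² + bx + c; the 3 given values yield a linear system in the 3 coefficients.
Solving, the leading coefficient vanishes, and f(x) = x + 3.
Then f(-2) = 1.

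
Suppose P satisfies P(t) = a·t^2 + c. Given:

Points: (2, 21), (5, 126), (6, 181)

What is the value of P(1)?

6

From P(2) = 21 and P(5) = 126: 4a + c = 21 and 25a + c = 126.
Subtracting: 21a = 105, so a = 5; then c = 21 − 5·4 = 1.
So P(t) = 5t² + 1, and P(1) = 6.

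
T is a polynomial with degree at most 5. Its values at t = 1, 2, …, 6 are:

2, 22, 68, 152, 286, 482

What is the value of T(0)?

First differences: 20, 46, 84, 134, 196. Second differences: 26, 38, 50, 62. Third differences: 12, 12, 12.
Level-3 differences are constant, so T has degree 3.
Fitting a degree-3 polynomial gives T(t) = 2t³ + t² + 3t - 4.
Then T(0) = -4.

-4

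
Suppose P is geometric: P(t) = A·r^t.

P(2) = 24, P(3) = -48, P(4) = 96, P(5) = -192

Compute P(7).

-768

Consecutive ratio: -48/24 = -2, and 96/(-48) = -2, so r = -2.
Then A·(-2)^2 = 24 gives A = 6, and P(t) = 6·(-2)^t.
P(7) = 6·(-2)^7 = -768.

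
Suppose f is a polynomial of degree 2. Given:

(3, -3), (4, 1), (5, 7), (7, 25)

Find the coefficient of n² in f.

1

Write f(n) = an² + bn + c; the 4 given values yield a linear system in the 3 coefficients.
Solving, f(n) = n² - 3n - 3.
The coefficient of n² is 1.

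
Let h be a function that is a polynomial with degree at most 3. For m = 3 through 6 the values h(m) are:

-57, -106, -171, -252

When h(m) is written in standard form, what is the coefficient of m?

First differences: -49, -65, -81. Second differences: -16, -16.
Level-2 differences are constant, so h has degree 2.
Fitting a degree-2 polynomial gives h(m) = -8m² + 7m - 6.
The coefficient of m is 7.

7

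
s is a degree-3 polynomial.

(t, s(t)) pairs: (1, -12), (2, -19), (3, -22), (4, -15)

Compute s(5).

Write s(t) = at³ + bt² + ct + d; the 4 given values yield a linear system in the 4 coefficients.
Solving, s(t) = t³ - 4t² - 2t - 7.
Then s(5) = 8.

8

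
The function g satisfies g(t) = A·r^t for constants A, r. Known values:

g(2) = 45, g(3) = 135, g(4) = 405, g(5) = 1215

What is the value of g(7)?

Consecutive ratio: 135/45 = 3, and 405/135 = 3, so r = 3.
Then A·3^2 = 45 gives A = 5, and g(t) = 5·3^t.
g(7) = 5·3^7 = 10935.

10935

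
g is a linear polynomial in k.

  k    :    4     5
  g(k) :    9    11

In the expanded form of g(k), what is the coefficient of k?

2

Write g(k) = ak + b; the 2 given values yield a linear system in the 2 coefficients.
Solving, g(k) = 2k + 1.
The coefficient of k is 2.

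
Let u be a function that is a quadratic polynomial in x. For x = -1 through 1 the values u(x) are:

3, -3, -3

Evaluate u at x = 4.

Write u(x) = ax² + bx + c; the 3 given values yield a linear system in the 3 coefficients.
Solving, u(x) = 3x² - 3x - 3.
Then u(4) = 33.

33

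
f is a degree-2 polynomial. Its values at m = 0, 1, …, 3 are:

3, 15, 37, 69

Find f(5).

First differences: 12, 22, 32. Second differences: 10, 10.
Level-2 differences are constant, so f has degree 2.
Fitting a degree-2 polynomial gives f(m) = 5m² + 7m + 3.
Then f(5) = 163.

163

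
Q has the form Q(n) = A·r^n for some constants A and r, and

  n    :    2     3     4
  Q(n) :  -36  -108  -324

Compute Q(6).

-2916

Consecutive ratio: -108/(-36) = 3, and -324/(-108) = 3, so r = 3.
Then A·3^2 = -36 gives A = -4, and Q(n) = -4·3^n.
Q(6) = -4·3^6 = -2916.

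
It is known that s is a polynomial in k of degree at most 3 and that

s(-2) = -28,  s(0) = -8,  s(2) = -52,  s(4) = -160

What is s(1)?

Write s(k) = ak³ + bk² + ck + d; the 4 given values yield a linear system in the 4 coefficients.
Solving, the leading coefficient vanishes, and s(k) = -8k² - 6k - 8.
Then s(1) = -22.

-22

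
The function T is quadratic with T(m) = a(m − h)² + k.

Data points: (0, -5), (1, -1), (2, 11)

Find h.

First differences 4, 12; second difference 8 = 2a, so a = 4.
Expanding, the m-coefficient is −2ah = -8h; matching it to the data gives h = 0, and then k = -5.
So T(m) = 4(m + 0)² − 5.
Hence h = 0.

0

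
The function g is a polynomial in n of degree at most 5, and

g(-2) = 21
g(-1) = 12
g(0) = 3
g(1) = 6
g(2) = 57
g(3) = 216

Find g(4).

First differences: -9, -9, 3, 51, 159. Second differences: 0, 12, 48, 108. Third differences: 12, 36, 60. Fourth differences: 24, 24.
Level-4 differences are constant, so g has degree 4.
Fitting a degree-4 polynomial gives g(n) = n^4 + 4n³ + 5n² - 7n + 3.
Then g(4) = 567.

567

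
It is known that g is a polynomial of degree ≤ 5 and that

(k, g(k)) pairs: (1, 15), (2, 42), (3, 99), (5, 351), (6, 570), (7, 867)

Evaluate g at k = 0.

6

Write g(k) = ak^5 + bk^4 + ck³ + dk² + ek + p; the 6 given values yield a linear system in the 6 coefficients.
Solving, the top 2 coefficients vanish, and g(k) = 2k³ + 3k² + 4k + 6.
Then g(0) = 6.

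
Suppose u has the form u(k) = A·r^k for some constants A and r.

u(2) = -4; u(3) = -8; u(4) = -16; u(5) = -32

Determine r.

2

Consecutive ratio: -8/(-4) = 2, and -16/(-8) = 2, so r = 2.
Then A·2^2 = -4 gives A = -1, and u(k) = -1·2^k.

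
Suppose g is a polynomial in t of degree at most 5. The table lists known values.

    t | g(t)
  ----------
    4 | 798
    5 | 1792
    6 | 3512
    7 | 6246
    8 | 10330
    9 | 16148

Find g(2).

First differences: 994, 1720, 2734, 4084, 5818. Second differences: 726, 1014, 1350, 1734. Third differences: 288, 336, 384. Fourth differences: 48, 48.
Level-4 differences are constant, so g has degree 4.
Fitting a degree-4 polynomial gives g(t) = 2t^4 + 4t³ + t² + 3t + 2.
Then g(2) = 76.

76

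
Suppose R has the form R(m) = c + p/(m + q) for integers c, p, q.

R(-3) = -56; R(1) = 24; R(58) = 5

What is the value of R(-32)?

(R(m) − c)(m + q) = p for each data point; the three points give a linear system in c and q, then p follows.
Solving: c = 4, q = 2, p = 60, so R(m) = 4 + 60/(m + 2).
Then R(-32) = 4 + 60/(-30) = 2.

2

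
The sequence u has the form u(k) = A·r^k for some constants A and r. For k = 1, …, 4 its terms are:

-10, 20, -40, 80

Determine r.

Consecutive ratio: 20/(-10) = -2, and -40/20 = -2, so r = -2.
Then A·(-2)^1 = -10 gives A = 5, and u(k) = 5·(-2)^k.

-2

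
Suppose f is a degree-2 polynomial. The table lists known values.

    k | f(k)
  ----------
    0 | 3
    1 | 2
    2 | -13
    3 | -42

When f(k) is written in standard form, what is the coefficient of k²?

First differences: -1, -15, -29. Second differences: -14, -14.
Level-2 differences are constant, so f has degree 2.
Fitting a degree-2 polynomial gives f(k) = -7k² + 6k + 3.
The coefficient of k² is -7.

-7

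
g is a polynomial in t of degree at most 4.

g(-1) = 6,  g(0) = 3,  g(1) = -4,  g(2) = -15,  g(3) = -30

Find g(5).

Write g(t) = at^4 + bt³ + ct² + dt + e; the 5 given values yield a linear system in the 5 coefficients.
Solving, the top 2 coefficients vanish, and g(t) = -2t² - 5t + 3.
Then g(5) = -72.

-72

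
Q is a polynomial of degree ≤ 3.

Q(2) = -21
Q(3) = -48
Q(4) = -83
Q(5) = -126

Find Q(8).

First differences: -27, -35, -43. Second differences: -8, -8.
Level-2 differences are constant, so Q has degree 2.
Fitting a degree-2 polynomial gives Q(m) = -4m² - 7m + 9.
Then Q(8) = -303.

-303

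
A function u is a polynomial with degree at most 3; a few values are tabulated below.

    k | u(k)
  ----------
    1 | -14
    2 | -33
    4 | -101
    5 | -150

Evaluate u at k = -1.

Write u(k) = ak³ + bk² + ck + d; the 4 given values yield a linear system in the 4 coefficients.
Solving, the leading coefficient vanishes, and u(k) = -5k² - 4k - 5.
Then u(-1) = -6.

-6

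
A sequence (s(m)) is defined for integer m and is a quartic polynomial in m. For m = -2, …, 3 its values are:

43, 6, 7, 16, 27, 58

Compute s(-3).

First differences: -37, 1, 9, 11, 31. Second differences: 38, 8, 2, 20. Third differences: -30, -6, 18. Fourth differences: 24, 24.
Level-4 differences are constant, so s has degree 4.
Fitting a degree-4 polynomial gives s(m) = m^4 - 3m³ + 3m² + 8m + 7.
Then s(-3) = 172.

172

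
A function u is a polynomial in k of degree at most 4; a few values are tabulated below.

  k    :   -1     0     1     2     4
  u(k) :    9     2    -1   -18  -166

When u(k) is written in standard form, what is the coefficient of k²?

2

Write u(k) = ak^4 + bk³ + ck² + dk + e; the 5 given values yield a linear system in the 5 coefficients.
Solving, the leading coefficient vanishes, and u(k) = -3k³ + 2k² - 2k + 2.
The coefficient of k² is 2.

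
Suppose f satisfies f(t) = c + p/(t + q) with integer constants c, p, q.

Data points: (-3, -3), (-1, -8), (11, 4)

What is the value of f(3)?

(f(t) − c)(t + q) = p for each data point; the three points give a linear system in c and q, then p follows.
Solving: c = 2, q = -1, p = 20, so f(t) = 2 + 20/(t − 1).
Then f(3) = 2 + 20/2 = 12.

12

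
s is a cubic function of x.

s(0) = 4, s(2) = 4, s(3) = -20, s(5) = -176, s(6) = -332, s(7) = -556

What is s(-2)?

20

Write s(x) = ax³ + bx² + cx + d; the 6 given values yield a linear system in the 4 coefficients.
Solving, s(x) = -2x³ + 2x² + 4x + 4.
Then s(-2) = 20.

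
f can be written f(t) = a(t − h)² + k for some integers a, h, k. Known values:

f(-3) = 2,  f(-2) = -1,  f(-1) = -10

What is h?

First differences -3, -9; second difference -6 = 2a, so a = -3.
Expanding, the t-coefficient is −2ah = 6h; matching it to the data gives h = -3, and then k = 2.
So f(t) = -3(t + 3)² + 2.
Hence h = -3.

-3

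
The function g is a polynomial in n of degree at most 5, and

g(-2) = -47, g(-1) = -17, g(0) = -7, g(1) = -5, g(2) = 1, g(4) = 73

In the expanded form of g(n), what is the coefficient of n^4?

Write g(n) = an^5 + bn^4 + cn³ + dn² + en + p; the 6 given values yield a linear system in the 6 coefficients.
Solving, the top 2 coefficients vanish, and g(n) = 2n³ - 4n² + 4n - 7.
The coefficient of n^4 is 0.

0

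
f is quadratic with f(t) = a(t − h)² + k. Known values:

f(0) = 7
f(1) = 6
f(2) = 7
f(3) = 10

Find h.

1

First differences -1, 1, 3; second difference 2 = 2a, so a = 1.
Expanding, the t-coefficient is −2ah = -2h; matching it to the data gives h = 1, and then k = 6.
So f(t) = 1(t − 1)² + 6.
Hence h = 1.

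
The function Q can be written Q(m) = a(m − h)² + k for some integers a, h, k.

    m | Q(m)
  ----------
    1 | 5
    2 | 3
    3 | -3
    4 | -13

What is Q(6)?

First differences -2, -6, -10; second difference -4 = 2a, so a = -2.
Expanding, the m-coefficient is −2ah = 4h; matching it to the data gives h = 1, and then k = 5.
So Q(m) = -2(m − 1)² + 5.
Q(6) = -2·5² + 5 = -45.

-45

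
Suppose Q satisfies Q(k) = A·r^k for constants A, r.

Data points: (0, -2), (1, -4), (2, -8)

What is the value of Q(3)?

Consecutive ratio: -4/(-2) = 2, and -8/(-4) = 2, so r = 2.
Then A·2^0 = -2 gives A = -2, and Q(k) = -2·2^k.
Q(3) = -2·2^3 = -16.

-16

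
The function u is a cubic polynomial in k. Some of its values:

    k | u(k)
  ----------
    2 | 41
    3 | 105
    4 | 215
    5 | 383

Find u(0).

3

Write u(k) = ak³ + bk² + ck + d; the 4 given values yield a linear system in the 4 coefficients.
Solving, u(k) = 2k³ + 5k² + k + 3.
Then u(0) = 3.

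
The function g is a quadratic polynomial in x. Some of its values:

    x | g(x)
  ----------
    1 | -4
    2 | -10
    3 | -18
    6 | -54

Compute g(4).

-28

Write g(x) = ax² + bx + c; the 4 given values yield a linear system in the 3 coefficients.
Solving, g(x) = -x² - 3x.
Then g(4) = -28.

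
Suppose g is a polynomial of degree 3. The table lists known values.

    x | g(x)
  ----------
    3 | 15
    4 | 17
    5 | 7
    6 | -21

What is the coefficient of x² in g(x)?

6

Write g(x) = ax³ + bx² + cx + d; the 4 given values yield a linear system in the 4 coefficients.
Solving, g(x) = -x³ + 6x² - 3x - 3.
The coefficient of x² is 6.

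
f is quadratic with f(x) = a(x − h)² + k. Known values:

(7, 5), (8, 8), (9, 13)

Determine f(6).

First differences 3, 5; second difference 2 = 2a, so a = 1.
Expanding, the x-coefficient is −2ah = -2h; matching it to the data gives h = 6, and then k = 4.
So f(x) = 1(x − 6)² + 4.
f(6) = 1·0² + 4 = 4.

4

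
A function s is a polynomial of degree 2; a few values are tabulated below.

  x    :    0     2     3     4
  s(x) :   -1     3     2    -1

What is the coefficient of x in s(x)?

Write s(x) = ax² + bx + c; the 4 given values yield a linear system in the 3 coefficients.
Solving, s(x) = -x² + 4x - 1.
The coefficient of x is 4.

4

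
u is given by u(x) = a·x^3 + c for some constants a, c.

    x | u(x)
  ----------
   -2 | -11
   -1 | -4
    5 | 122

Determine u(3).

From u(-2) = -11 and u(-1) = -4: -8a + c = -11 and -1a + c = -4.
Subtracting: 7a = 7, so a = 1; then c = -11 − 1·(-8) = -3.
So u(x) = 1x³ − 3, and u(3) = 24.

24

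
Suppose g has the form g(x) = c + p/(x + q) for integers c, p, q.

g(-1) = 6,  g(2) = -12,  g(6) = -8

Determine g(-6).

-4

(g(x) − c)(x + q) = p for each data point; the three points give a linear system in c and q, then p follows.
Solving: c = -6, q = 0, p = -12, so g(x) = -6 − 12/(x + 0).
Then g(-6) = -6 − 12/(-6) = -4.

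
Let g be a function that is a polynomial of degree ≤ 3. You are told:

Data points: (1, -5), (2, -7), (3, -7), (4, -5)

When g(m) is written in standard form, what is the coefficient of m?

First differences: -2, 0, 2. Second differences: 2, 2.
Level-2 differences are constant, so g has degree 2.
Fitting a degree-2 polynomial gives g(m) = m² - 5m - 1.
The coefficient of m is -5.

-5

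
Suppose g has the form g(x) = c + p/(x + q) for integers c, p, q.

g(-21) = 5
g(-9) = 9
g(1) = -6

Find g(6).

(g(x) − c)(x + q) = p for each data point; the three points give a linear system in c and q, then p follows.
Solving: c = 3, q = 3, p = -36, so g(x) = 3 − 36/(x + 3).
Then g(6) = 3 − 36/9 = -1.

-1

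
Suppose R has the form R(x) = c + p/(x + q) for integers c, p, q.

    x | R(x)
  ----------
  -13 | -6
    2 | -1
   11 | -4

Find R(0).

7

(R(x) − c)(x + q) = p for each data point; the three points give a linear system in c and q, then p follows.
Solving: c = -5, q = 1, p = 12, so R(x) = -5 + 12/(x + 1).
Then R(0) = -5 + 12/1 = 7.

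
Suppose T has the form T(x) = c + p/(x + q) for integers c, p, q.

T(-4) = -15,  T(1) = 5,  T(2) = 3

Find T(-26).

(T(x) − c)(x + q) = p for each data point; the three points give a linear system in c and q, then p follows.
Solving: c = -3, q = 2, p = 24, so T(x) = -3 + 24/(x + 2).
Then T(-26) = -3 + 24/(-24) = -4.

-4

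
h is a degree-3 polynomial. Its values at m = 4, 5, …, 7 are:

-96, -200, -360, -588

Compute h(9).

Write h(m) = am³ + bm² + cm + d; the 4 given values yield a linear system in the 4 coefficients.
Solving, h(m) = -2m³ + 2m².
Then h(9) = -1296.

-1296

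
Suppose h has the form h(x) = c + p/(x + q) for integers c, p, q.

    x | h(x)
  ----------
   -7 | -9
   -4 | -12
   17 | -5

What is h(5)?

(h(x) − c)(x + q) = p for each data point; the three points give a linear system in c and q, then p follows.
Solving: c = -6, q = 1, p = 18, so h(x) = -6 + 18/(x + 1).
Then h(5) = -6 + 18/6 = -3.

-3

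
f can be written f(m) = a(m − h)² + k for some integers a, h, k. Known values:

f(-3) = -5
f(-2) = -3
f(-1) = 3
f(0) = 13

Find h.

-3

First differences 2, 6, 10; second difference 4 = 2a, so a = 2.
Expanding, the m-coefficient is −2ah = -4h; matching it to the data gives h = -3, and then k = -5.
So f(m) = 2(m + 3)² − 5.
Hence h = -3.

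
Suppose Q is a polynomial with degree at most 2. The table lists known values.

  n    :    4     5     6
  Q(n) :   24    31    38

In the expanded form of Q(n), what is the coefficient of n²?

0

First differences: 7, 7.
Level-1 differences are constant, so Q has degree 1.
Fitting a degree-1 polynomial gives Q(n) = 7n - 4.
The coefficient of n² is 0.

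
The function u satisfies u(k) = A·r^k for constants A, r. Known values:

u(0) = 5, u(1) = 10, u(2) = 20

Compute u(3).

Consecutive ratio: 10/5 = 2, and 20/10 = 2, so r = 2.
Then A·2^0 = 5 gives A = 5, and u(k) = 5·2^k.
u(3) = 5·2^3 = 40.

40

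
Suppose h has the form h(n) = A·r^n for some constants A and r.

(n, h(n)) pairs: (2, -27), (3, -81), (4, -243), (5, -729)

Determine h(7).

Consecutive ratio: -81/(-27) = 3, and -243/(-81) = 3, so r = 3.
Then A·3^2 = -27 gives A = -3, and h(n) = -3·3^n.
h(7) = -3·3^7 = -6561.

-6561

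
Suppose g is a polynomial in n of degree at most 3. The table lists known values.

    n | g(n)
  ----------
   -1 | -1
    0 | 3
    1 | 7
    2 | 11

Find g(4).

19

Write g(n) = an³ + bn² + cn + d; the 4 given values yield a linear system in the 4 coefficients.
Solving, the top 2 coefficients vanish, and g(n) = 4n + 3.
Then g(4) = 19.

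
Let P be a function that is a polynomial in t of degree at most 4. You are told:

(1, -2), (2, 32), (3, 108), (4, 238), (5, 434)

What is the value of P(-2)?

First differences: 34, 76, 130, 196. Second differences: 42, 54, 66. Third differences: 12, 12.
Level-3 differences are constant, so P has degree 3.
Fitting a degree-3 polynomial gives P(t) = 2t³ + 9t² - 7t - 6.
Then P(-2) = 28.

28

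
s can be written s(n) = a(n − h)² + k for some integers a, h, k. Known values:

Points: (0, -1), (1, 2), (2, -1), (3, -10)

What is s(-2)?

First differences 3, -3, -9; second difference -6 = 2a, so a = -3.
Expanding, the n-coefficient is −2ah = 6h; matching it to the data gives h = 1, and then k = 2.
So s(n) = -3(n − 1)² + 2.
s(-2) = -3·(-3)² + 2 = -25.

-25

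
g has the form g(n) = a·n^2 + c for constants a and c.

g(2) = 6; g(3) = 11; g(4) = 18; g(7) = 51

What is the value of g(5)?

27

From g(2) = 6 and g(3) = 11: 4a + c = 6 and 9a + c = 11.
Subtracting: 5a = 5, so a = 1; then c = 6 − 1·4 = 2.
So g(n) = 1n² + 2, and g(5) = 27.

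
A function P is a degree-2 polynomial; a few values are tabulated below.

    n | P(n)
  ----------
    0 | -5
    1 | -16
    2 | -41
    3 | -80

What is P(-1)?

First differences: -11, -25, -39. Second differences: -14, -14.
Level-2 differences are constant, so P has degree 2.
Fitting a degree-2 polynomial gives P(n) = -7n² - 4n - 5.
Then P(-1) = -8.

-8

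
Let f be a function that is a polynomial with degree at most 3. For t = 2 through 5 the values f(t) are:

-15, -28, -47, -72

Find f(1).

First differences: -13, -19, -25. Second differences: -6, -6.
Level-2 differences are constant, so f has degree 2.
Fitting a degree-2 polynomial gives f(t) = -3t² + 2t - 7.
Then f(1) = -8.

-8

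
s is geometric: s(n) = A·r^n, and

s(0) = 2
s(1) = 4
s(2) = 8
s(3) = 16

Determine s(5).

Consecutive ratio: 4/2 = 2, and 8/4 = 2, so r = 2.
Then A·2^0 = 2 gives A = 2, and s(n) = 2·2^n.
s(5) = 2·2^5 = 64.

64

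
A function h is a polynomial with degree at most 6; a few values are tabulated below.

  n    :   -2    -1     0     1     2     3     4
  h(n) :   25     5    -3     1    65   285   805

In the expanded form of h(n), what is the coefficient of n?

First differences: -20, -8, 4, 64, 220, 520. Second differences: 12, 12, 60, 156, 300. Third differences: 0, 48, 96, 144. Fourth differences: 48, 48, 48.
Level-4 differences are constant, so h has degree 4.
Fitting a degree-4 polynomial gives h(n) = 2n^4 + 4n³ + 4n² - 6n - 3.
The coefficient of n is -6.

-6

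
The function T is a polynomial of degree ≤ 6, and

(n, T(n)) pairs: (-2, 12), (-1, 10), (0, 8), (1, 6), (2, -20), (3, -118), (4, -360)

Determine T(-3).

-10

First differences: -2, -2, -2, -26, -98, -242. Second differences: 0, 0, -24, -72, -144. Third differences: 0, -24, -48, -72. Fourth differences: -24, -24, -24.
Level-4 differences are constant, so T has degree 4.
Fitting a degree-4 polynomial gives T(n) = -n^4 - 2n³ + n² + 8.
Then T(-3) = -10.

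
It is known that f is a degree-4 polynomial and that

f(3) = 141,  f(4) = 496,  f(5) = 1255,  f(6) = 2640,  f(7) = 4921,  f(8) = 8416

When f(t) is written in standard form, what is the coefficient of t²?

First differences: 355, 759, 1385, 2281, 3495. Second differences: 404, 626, 896, 1214. Third differences: 222, 270, 318. Fourth differences: 48, 48.
Level-4 differences are constant, so f has degree 4.
Fitting a degree-4 polynomial gives f(t) = 2t^4 + t³ - 4t² - 4t.
The coefficient of t² is -4.

-4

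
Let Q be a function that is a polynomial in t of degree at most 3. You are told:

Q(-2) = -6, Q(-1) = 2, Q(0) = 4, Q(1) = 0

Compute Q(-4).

-40

First differences: 8, 2, -4. Second differences: -6, -6.
Level-2 differences are constant, so Q has degree 2.
Fitting a degree-2 polynomial gives Q(t) = -3t² - t + 4.
Then Q(-4) = -40.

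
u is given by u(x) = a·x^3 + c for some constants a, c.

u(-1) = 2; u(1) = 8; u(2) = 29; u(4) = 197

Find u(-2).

-19

From u(-1) = 2 and u(1) = 8: -1a + c = 2 and 1a + c = 8.
Subtracting: 2a = 6, so a = 3; then c = 2 − 3·(-1) = 5.
So u(x) = 3x³ + 5, and u(-2) = -19.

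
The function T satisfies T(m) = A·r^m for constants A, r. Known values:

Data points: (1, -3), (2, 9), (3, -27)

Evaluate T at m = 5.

-243

Consecutive ratio: 9/(-3) = -3, and -27/9 = -3, so r = -3.
Then A·(-3)^1 = -3 gives A = 1, and T(m) = 1·(-3)^m.
T(5) = 1·(-3)^5 = -243.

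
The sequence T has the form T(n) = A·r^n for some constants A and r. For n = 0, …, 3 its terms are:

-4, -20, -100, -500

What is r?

5

Consecutive ratio: -20/(-4) = 5, and -100/(-20) = 5, so r = 5.
Then A·5^0 = -4 gives A = -4, and T(n) = -4·5^n.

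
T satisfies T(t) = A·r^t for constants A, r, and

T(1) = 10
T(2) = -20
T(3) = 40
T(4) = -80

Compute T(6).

Consecutive ratio: -20/10 = -2, and 40/(-20) = -2, so r = -2.
Then A·(-2)^1 = 10 gives A = -5, and T(t) = -5·(-2)^t.
T(6) = -5·(-2)^6 = -320.

-320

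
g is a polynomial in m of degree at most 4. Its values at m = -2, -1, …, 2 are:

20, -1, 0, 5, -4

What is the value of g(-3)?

81

First differences: -21, 1, 5, -9. Second differences: 22, 4, -14. Third differences: -18, -18.
Level-3 differences are constant, so g has degree 3.
Fitting a degree-3 polynomial gives g(m) = -3m³ + 2m² + 6m.
Then g(-3) = 81.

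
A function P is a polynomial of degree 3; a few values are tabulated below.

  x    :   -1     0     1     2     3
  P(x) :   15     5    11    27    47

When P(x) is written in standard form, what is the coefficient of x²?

Write P(x) = ax³ + bx² + cx + d; the 5 given values yield a linear system in the 4 coefficients.
Solving, P(x) = -x³ + 8x² - x + 5.
The coefficient of x² is 8.

8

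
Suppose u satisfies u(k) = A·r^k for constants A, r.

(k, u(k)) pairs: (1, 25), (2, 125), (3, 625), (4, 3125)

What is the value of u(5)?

15625

Consecutive ratio: 125/25 = 5, and 625/125 = 5, so r = 5.
Then A·5^1 = 25 gives A = 5, and u(k) = 5·5^k.
u(5) = 5·5^5 = 15625.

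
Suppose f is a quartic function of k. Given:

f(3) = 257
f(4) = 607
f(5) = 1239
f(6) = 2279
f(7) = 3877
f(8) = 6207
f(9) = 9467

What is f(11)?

19689

First differences: 350, 632, 1040, 1598, 2330, 3260. Second differences: 282, 408, 558, 732, 930. Third differences: 126, 150, 174, 198. Fourth differences: 24, 24, 24.
Level-4 differences are constant, so f has degree 4.
Fitting a degree-4 polynomial gives f(k) = k^4 + 3k³ + 8k² + 8k - 1.
Then f(11) = 19689.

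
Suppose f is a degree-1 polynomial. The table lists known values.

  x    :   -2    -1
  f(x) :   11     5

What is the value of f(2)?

-13

Write f(x) = ax + b; the 2 given values yield a linear system in the 2 coefficients.
Solving, f(x) = -6x - 1.
Then f(2) = -13.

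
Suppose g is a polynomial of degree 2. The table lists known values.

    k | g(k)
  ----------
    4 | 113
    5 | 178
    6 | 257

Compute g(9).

578

Write g(k) = ak² + bk + c; the 3 given values yield a linear system in the 3 coefficients.
Solving, g(k) = 7k² + 2k - 7.
Then g(9) = 578.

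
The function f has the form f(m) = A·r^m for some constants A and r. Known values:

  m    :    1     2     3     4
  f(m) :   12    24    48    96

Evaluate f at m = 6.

Consecutive ratio: 24/12 = 2, and 48/24 = 2, so r = 2.
Then A·2^1 = 12 gives A = 6, and f(m) = 6·2^m.
f(6) = 6·2^6 = 384.

384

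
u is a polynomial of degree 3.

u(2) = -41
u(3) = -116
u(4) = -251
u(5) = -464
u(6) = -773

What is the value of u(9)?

-2456

First differences: -75, -135, -213, -309. Second differences: -60, -78, -96. Third differences: -18, -18.
Level-3 differences are constant, so u has degree 3.
Fitting a degree-3 polynomial gives u(k) = -3k³ - 3k² - 3k + 1.
Then u(9) = -2456.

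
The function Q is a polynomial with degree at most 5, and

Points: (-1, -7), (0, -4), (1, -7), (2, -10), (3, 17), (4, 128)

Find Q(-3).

First differences: 3, -3, -3, 27, 111. Second differences: -6, 0, 30, 84. Third differences: 6, 30, 54. Fourth differences: 24, 24.
Level-4 differences are constant, so Q has degree 4.
Fitting a degree-4 polynomial gives Q(n) = n^4 - n³ - 4n² + n - 4.
Then Q(-3) = 65.

65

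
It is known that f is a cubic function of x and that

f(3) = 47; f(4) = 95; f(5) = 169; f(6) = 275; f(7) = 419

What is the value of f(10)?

1139

First differences: 48, 74, 106, 144. Second differences: 26, 32, 38. Third differences: 6, 6.
Level-3 differences are constant, so f has degree 3.
Fitting a degree-3 polynomial gives f(x) = x³ + x² + 4x - 1.
Then f(10) = 1139.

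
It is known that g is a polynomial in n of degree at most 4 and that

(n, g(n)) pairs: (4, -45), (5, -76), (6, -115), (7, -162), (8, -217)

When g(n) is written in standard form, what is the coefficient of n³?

0

First differences: -31, -39, -47, -55. Second differences: -8, -8, -8.
Level-2 differences are constant, so g has degree 2.
Fitting a degree-2 polynomial gives g(n) = -4n² + 5n - 1.
The coefficient of n³ is 0.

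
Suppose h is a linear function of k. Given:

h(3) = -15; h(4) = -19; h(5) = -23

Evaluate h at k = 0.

First differences: -4, -4.
Level-1 differences are constant, so h has degree 1.
Fitting a degree-1 polynomial gives h(k) = -4k - 3.
Then h(0) = -3.

-3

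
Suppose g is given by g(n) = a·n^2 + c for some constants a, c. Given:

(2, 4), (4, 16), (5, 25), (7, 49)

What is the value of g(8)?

From g(2) = 4 and g(4) = 16: 4a + c = 4 and 16a + c = 16.
Subtracting: 12a = 12, so a = 1; then c = 4 − 1·4 = 0.
So g(n) = 1n² + 0, and g(8) = 64.

64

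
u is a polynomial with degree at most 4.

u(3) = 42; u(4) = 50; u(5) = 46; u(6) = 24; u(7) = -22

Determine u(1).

Write u(x) = ax^4 + bx³ + cx² + dx + e; the 5 given values yield a linear system in the 5 coefficients.
Solving, the leading coefficient vanishes, and u(x) = -x³ + 6x² + 3x + 6.
Then u(1) = 14.

14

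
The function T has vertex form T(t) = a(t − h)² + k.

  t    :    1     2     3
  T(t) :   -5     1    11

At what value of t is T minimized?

0

First differences 6, 10; second difference 4 = 2a, so a = 2.
Expanding, the t-coefficient is −2ah = -4h; matching it to the data gives h = 0, and then k = -7.
So T(t) = 2(t + 0)² − 7.
Hence h = 0.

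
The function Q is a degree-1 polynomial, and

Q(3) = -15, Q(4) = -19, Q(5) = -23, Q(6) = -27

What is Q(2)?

-11

First differences: -4, -4, -4.
Level-1 differences are constant, so Q has degree 1.
Fitting a degree-1 polynomial gives Q(n) = -4n - 3.
Then Q(2) = -11.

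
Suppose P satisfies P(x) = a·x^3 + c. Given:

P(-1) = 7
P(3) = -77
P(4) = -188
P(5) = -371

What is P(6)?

-644

From P(-1) = 7 and P(3) = -77: -1a + c = 7 and 27a + c = -77.
Subtracting: 28a = -84, so a = -3; then c = 7 − (-3)·(-1) = 4.
So P(x) = -3x³ + 4, and P(6) = -644.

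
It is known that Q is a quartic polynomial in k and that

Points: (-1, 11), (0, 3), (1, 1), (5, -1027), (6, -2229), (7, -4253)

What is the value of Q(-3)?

Write Q(k) = ak^4 + bk³ + ck² + dk + e; the 6 given values yield a linear system in the 5 coefficients.
Solving, Q(k) = -2k^4 + k³ + 5k² - 6k + 3.
Then Q(-3) = -123.

-123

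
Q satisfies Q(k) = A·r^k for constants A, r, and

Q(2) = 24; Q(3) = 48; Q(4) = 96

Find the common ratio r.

Consecutive ratio: 48/24 = 2, and 96/48 = 2, so r = 2.
Then A·2^2 = 24 gives A = 6, and Q(k) = 6·2^k.

2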